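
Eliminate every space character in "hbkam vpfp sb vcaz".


Input string: 'hbkam vpfp sb vcaz'
Operation: remove all spaces
Words: 'hbkam', 'vpfp', 'sb', 'vcaz'
Join without spaces: hbkamvpfpsbvcaz


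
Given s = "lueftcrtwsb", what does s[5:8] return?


Input string: 'lueftcrtwsb'
Operation: slice [5:8]
Extract characters: s[5]='c', s[6]='r', s[7]='t'
Result: crt


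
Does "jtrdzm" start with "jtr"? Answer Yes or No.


Input string: 'jtrdzm'
Prefix to check: 'jtr'
First 3 characters of input: 'jtr'
Match: True
Result: Yes


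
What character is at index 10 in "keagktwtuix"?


Input string: 'keagktwtuix'
Operation: get character at index 10
Index mapping: s[0]='k', s[1]='e', s[2]='a', s[3]='g', s[4]='k', s[5]='t', s[6]='w', s[7]='t', s[8]='u', s[9]='i', s[10]='x'
Result: 'x'


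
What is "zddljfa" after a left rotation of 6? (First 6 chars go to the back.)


Input: 'zddljfa', shift = 6
Operation: split at index 6 and swap parts
Front part s[0:6] = 'zddljf'
Back part s[6:] = 'a'
Rotated = back + front = 'a' + 'zddljf'
Result: azddljf


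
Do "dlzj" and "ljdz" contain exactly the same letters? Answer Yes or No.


String 1: 'dlzj' -> sorted: 'djlz'
String 2: 'ljdz' -> sorted: 'djlz'
Compare sorted forms: 'djlz' == 'djlz'
Anagram: Yes


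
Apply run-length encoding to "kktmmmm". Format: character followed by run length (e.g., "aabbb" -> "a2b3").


Input: 'kktmmmm'
Operation: identify consecutive runs
Runs: 'kk' -> k2, 't' -> t1, 'mmmm' -> m4
Encoded: k2t1m4


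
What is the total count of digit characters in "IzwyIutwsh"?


Input string: 'IzwyIutwsh'
Operation: count digit characters (0-9)
Scan: 'I', 'z', 'w', 'y', 'I', 'u', 't', 'w', 's', 'h'
Digits found: 0
Result: 0


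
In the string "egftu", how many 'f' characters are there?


Input string: 'egftu'
Target character: 'f'
Scan each position: s[2]='f'
Matches found at indices: 2
Total: 1


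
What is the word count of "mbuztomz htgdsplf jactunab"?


Input string: 'mbuztomz htgdsplf jactunab'
Operation: split by spaces
Words found: 'mbuztomz', 'htgdsplf', 'jactunab'
Word count: 3


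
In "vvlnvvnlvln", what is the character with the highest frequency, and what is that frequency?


Input: 'vvlnvvnlvln'
Operation: tally each character
Counts: 'l':3, 'n':3, 'v':5
Maximum: 'v' appears 5 times


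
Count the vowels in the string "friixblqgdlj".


Input string: 'friixblqgdlj'
Operation: count vowels (a, e, i, o, u)
Scan: s[0]='f', s[1]='r', s[2]='i' (vowel), s[3]='i' (vowel), s[4]='x', s[5]='b', s[6]='l', s[7]='q', s[8]='g', s[9]='d', s[10]='l', s[11]='j'
Vowels found: 2
Result: 2


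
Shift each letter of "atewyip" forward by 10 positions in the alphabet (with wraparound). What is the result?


Input: 'atewyip', shift = 10
Operation: for each letter, (position + 10) mod 26
Mapping: 'a'(0+10=10)->'k', 't'(19+10=29, 29 mod 26=3)->'d', 'e'(4+10=14)->'o', 'w'(22+10=32, 32 mod 26=6)->'g', 'y'(24+10=34, 34 mod 26=8)->'i', 'i'(8+10=18)->'s', 'p'(15+10=25)->'z'
Result: kdogisz


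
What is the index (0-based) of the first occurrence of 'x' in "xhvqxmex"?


Input string: 'xhvqxmex'
Target: 'x'
Scanning left to right: s[0]='x'
First match at index: 0


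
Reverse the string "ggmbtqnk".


Input string: 'ggmbtqnk'
Operation: reverse character order
Original order: 'g' -> 'g' -> 'm' -> 'b' -> 't' -> 'q' -> 'n' -> 'k'
Reversed order: 'k' -> 'n' -> 'q' -> 't' -> 'b' -> 'm' -> 'g' -> 'g'
Result: knqtbmgg


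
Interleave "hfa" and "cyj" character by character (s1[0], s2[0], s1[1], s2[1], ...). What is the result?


String 1: 'hfa'
String 2: 'cyj'
Operation: alternate characters
Pairs: 'h'+'c', 'f'+'y', 'a'+'j'
Result: hcfyaj


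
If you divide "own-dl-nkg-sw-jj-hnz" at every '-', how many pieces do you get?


Input string: 'own-dl-nkg-sw-jj-hnz'
Delimiter: '-'
Split result: 'own', 'dl', 'nkg', 'sw', 'jj', 'hnz'
Number of parts: 6


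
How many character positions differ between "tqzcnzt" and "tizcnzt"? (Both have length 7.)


String 1: 'tqzcnzt'
String 2: 'tizcnzt'
Compare each position: pos 0: 't'=='t', pos 1: 'q'!='i', pos 2: 'z'=='z', pos 3: 'c'=='c', pos 4: 'n'=='n', pos 5: 'z'=='z', pos 6: 't'=='t'
Differing positions: 1
Hamming distance: 1


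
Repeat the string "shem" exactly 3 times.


Input string: 'shem'
Operation: repeat 3 times
Concatenation: 'shem' + 'shem' + 'shem'
Result: shemshemshem


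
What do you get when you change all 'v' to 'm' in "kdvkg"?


Input string: 'kdvkg'
Operation: replace 'v' with 'm'
Positions of 'v': 2
After replacement: kdmkg


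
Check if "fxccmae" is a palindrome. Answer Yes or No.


Input string: 'fxccmae'
Reversed: 'eamccxf'
Compare pairs: s[0]='f' vs s[6]='e' (mismatch), s[1]='x' vs s[5]='a' (mismatch), s[2]='c' vs s[4]='m' (mismatch)
Palindrome: No


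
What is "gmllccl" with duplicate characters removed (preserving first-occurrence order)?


Input: 'gmllccl'
Operation: keep first occurrence of each character
Scan: s[0]='g' new -> keep; s[1]='m' new -> keep; s[2]='l' new -> keep; s[3]='l' seen -> skip; s[4]='c' new -> keep; s[5]='c' seen -> skip; s[6]='l' seen -> skip
Result: gmlc


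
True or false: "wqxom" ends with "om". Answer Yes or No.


Input string: 'wqxom'
Suffix to check: 'om'
Last 2 characters of input: 'om'
Match: True
Result: Yes


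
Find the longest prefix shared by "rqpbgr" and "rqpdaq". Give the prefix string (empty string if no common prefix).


String 1: 'rqpbgr'
String 2: 'rqpdaq'
Compare position by position:
pos 0: 'r' vs 'r' match
pos 1: 'q' vs 'q' match
pos 2: 'p' vs 'p' match
pos 3: 'b' vs 'd' differ -> stop
Longest common prefix: "rqp" (length 3)


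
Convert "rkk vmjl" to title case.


Input string: 'rkk vmjl'
Operation: capitalize first letter of each word
Word transformations: 'rkk'->'Rkk', 'vmjl'->'Vmjl'
Result: Rkk Vmjl


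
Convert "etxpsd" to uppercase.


Input string: 'etxpsd'
Operation: convert each letter to uppercase
Mapping: 'e'->'E', 't'->'T', 'x'->'X', 'p'->'P', 's'->'S', 'd'->'D'
Result: ETXPSD


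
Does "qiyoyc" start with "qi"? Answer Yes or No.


Input string: 'qiyoyc'
Prefix to check: 'qi'
First 2 characters of input: 'qi'
Match: True
Result: Yes


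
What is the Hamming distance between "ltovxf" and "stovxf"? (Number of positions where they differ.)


String 1: 'ltovxf'
String 2: 'stovxf'
Compare each position: pos 0: 'l'!='s', pos 1: 't'=='t', pos 2: 'o'=='o', pos 3: 'v'=='v', pos 4: 'x'=='x', pos 5: 'f'=='f'
Differing positions: 1
Hamming distance: 1


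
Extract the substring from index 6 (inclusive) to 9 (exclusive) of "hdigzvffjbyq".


Input string: 'hdigzvffjbyq'
Operation: slice [6:9]
Extract characters: s[6]='f', s[7]='f', s[8]='j'
Result: ffj


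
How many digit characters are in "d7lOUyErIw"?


Input string: 'd7lOUyErIw'
Operation: count digit characters (0-9)
Scan: 'd', '7'(digit), 'l', 'O', 'U', 'y', 'E', 'r', 'I', 'w'
Digits found: 1
Result: 1


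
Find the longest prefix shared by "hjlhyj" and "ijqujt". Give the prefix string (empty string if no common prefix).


String 1: 'hjlhyj'
String 2: 'ijqujt'
Compare position by position:
pos 0: 'h' vs 'i' differ -> stop
Longest common prefix: "" (length 0)


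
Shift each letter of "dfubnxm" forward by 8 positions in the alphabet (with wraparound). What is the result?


Input: 'dfubnxm', shift = 8
Operation: for each letter, (position + 8) mod 26
Mapping: 'd'(3+8=11)->'l', 'f'(5+8=13)->'n', 'u'(20+8=28, 28 mod 26=2)->'c', 'b'(1+8=9)->'j', 'n'(13+8=21)->'v', 'x'(23+8=31, 31 mod 26=5)->'f', 'm'(12+8=20)->'u'
Result: lncjvfu


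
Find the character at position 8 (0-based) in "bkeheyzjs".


Input string: 'bkeheyzjs'
Operation: get character at index 8
Index mapping: s[0]='b', s[1]='k', s[2]='e', s[3]='h', s[4]='e', s[5]='y', s[6]='z', s[7]='j', s[8]='s'
Result: 's'


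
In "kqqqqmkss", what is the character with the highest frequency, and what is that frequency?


Input: 'kqqqqmkss'
Operation: tally each character
Counts: 'k':2, 'm':1, 'q':4, 's':2
Maximum: 'q' appears 4 times


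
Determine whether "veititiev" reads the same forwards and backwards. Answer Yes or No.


Input string: 'veititiev'
Reversed: 'veititiev'
Compare pairs: s[0]='v' vs s[8]='v' (match), s[1]='e' vs s[7]='e' (match), s[2]='i' vs s[6]='i' (match), s[3]='t' vs s[5]='t' (match)
Palindrome: Yes


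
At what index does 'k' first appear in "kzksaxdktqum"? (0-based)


Input string: 'kzksaxdktqum'
Target: 'k'
Scanning left to right: s[0]='k'
First match at index: 0


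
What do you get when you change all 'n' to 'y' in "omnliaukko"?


Input string: 'omnliaukko'
Operation: replace 'n' with 'y'
Positions of 'n': 2
After replacement: omyliaukko


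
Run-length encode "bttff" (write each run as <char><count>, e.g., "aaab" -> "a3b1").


Input: 'bttff'
Operation: identify consecutive runs
Runs: 'b' -> b1, 'tt' -> t2, 'ff' -> f2
Encoded: b1t2f2


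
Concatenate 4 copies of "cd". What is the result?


Input string: 'cd'
Operation: repeat 4 times
Concatenation: 'cd' + 'cd' + 'cd' + 'cd'
Result: cdcdcdcd


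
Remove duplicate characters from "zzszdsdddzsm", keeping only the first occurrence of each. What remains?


Input: 'zzszdsdddzsm'
Operation: keep first occurrence of each character
Scan: s[0]='z' new -> keep; s[1]='z' seen -> skip; s[2]='s' new -> keep; s[3]='z' seen -> skip; s[4]='d' new -> keep; s[5]='s' seen -> skip; s[6]='d' seen -> skip; s[7]='d' seen -> skip; s[8]='d' seen -> skip; s[9]='z' seen -> skip; s[10]='s' seen -> skip; s[11]='m' new -> keep
Result: zsdm


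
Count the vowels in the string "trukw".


Input string: 'trukw'
Operation: count vowels (a, e, i, o, u)
Scan: s[0]='t', s[1]='r', s[2]='u' (vowel), s[3]='k', s[4]='w'
Vowels found: 1
Result: 1


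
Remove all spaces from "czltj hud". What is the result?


Input string: 'czltj hud'
Operation: remove all spaces
Words: 'czltj', 'hud'
Join without spaces: czltjhud


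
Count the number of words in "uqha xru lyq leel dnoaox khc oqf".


Input string: 'uqha xru lyq leel dnoaox khc oqf'
Operation: split by spaces
Words found: 'uqha', 'xru', 'lyq', 'leel', 'dnoaox', 'khc', 'oqf'
Word count: 7


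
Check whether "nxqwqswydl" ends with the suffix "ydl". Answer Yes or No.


Input string: 'nxqwqswydl'
Suffix to check: 'ydl'
Last 3 characters of input: 'ydl'
Match: True
Result: Yes


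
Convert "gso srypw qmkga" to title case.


Input string: 'gso srypw qmkga'
Operation: capitalize first letter of each word
Word transformations: 'gso'->'Gso', 'srypw'->'Srypw', 'qmkga'->'Qmkga'
Result: Gso Srypw Qmkga


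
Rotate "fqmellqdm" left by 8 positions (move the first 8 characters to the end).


Input: 'fqmellqdm', shift = 8
Operation: split at index 8 and swap parts
Front part s[0:8] = 'fqmellqd'
Back part s[8:] = 'm'
Rotated = back + front = 'm' + 'fqmellqd'
Result: mfqmellqd


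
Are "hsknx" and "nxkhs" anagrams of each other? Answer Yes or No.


String 1: 'hsknx' -> sorted: 'hknsx'
String 2: 'nxkhs' -> sorted: 'hknsx'
Compare sorted forms: 'hknsx' == 'hknsx'
Anagram: Yes


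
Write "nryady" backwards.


Input string: 'nryady'
Operation: reverse character order
Original order: 'n' -> 'r' -> 'y' -> 'a' -> 'd' -> 'y'
Reversed order: 'y' -> 'd' -> 'a' -> 'y' -> 'r' -> 'n'
Result: ydayrn


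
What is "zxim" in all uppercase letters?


Input string: 'zxim'
Operation: convert each letter to uppercase
Mapping: 'z'->'Z', 'x'->'X', 'i'->'I', 'm'->'M'
Result: ZXIM


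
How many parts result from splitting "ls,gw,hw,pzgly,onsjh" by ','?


Input string: 'ls,gw,hw,pzgly,onsjh'
Delimiter: ','
Split result: 'ls', 'gw', 'hw', 'pzgly', 'onsjh'
Number of parts: 5


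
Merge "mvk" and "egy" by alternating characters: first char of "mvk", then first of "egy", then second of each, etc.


String 1: 'mvk'
String 2: 'egy'
Operation: alternate characters
Pairs: 'm'+'e', 'v'+'g', 'k'+'y'
Result: mevgky


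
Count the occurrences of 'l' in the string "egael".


Input string: 'egael'
Target character: 'l'
Scan each position: s[4]='l'
Matches found at indices: 4
Total: 1


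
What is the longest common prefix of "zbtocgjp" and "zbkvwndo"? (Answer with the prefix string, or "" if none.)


String 1: 'zbtocgjp'
String 2: 'zbkvwndo'
Compare position by position:
pos 0: 'z' vs 'z' match
pos 1: 'b' vs 'b' match
pos 2: 't' vs 'k' differ -> stop
Longest common prefix: "zb" (length 2)


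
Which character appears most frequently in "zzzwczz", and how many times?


Input: 'zzzwczz'
Operation: tally each character
Counts: 'c':1, 'w':1, 'z':5
Maximum: 'z' appears 5 times


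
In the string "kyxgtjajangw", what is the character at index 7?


Input string: 'kyxgtjajangw'
Operation: get character at index 7
Index mapping: s[0]='k', s[1]='y', s[2]='x', s[3]='g', s[4]='t', s[5]='j', s[6]='a', s[7]='j'
Result: 'j'


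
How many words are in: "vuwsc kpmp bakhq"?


Input string: 'vuwsc kpmp bakhq'
Operation: split by spaces
Words found: 'vuwsc', 'kpmp', 'bakhq'
Word count: 3


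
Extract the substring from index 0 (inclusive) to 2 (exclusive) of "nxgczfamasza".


Input string: 'nxgczfamasza'
Operation: slice [0:2]
Extract characters: s[0]='n', s[1]='x'
Result: nx


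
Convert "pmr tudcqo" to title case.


Input string: 'pmr tudcqo'
Operation: capitalize first letter of each word
Word transformations: 'pmr'->'Pmr', 'tudcqo'->'Tudcqo'
Result: Pmr Tudcqo


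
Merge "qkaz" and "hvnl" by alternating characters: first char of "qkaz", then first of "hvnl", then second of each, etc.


String 1: 'qkaz'
String 2: 'hvnl'
Operation: alternate characters
Pairs: 'q'+'h', 'k'+'v', 'a'+'n', 'z'+'l'
Result: qhkvanzl


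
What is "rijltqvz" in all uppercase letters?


Input string: 'rijltqvz'
Operation: convert each letter to uppercase
Mapping: 'r'->'R', 'i'->'I', 'j'->'J', 'l'->'L', 't'->'T', 'q'->'Q', 'v'->'V', 'z'->'Z'
Result: RIJLTQVZ


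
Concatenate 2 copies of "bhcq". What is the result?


Input string: 'bhcq'
Operation: repeat 2 times
Concatenation: 'bhcq' + 'bhcq'
Result: bhcqbhcq


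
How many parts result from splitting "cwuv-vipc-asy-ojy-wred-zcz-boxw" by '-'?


Input string: 'cwuv-vipc-asy-ojy-wred-zcz-boxw'
Delimiter: '-'
Split result: 'cwuv', 'vipc', 'asy', 'ojy', 'wred', 'zcz', 'boxw'
Number of parts: 7


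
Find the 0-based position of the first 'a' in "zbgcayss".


Input string: 'zbgcayss'
Target: 'a'
Scanning left to right: s[0]='z', s[1]='b', s[2]='g', s[3]='c', s[4]='a'
First match at index: 4


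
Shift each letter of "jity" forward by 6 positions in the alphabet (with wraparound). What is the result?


Input: 'jity', shift = 6
Operation: for each letter, (position + 6) mod 26
Mapping: 'j'(9+6=15)->'p', 'i'(8+6=14)->'o', 't'(19+6=25)->'z', 'y'(24+6=30, 30 mod 26=4)->'e'
Result: poze


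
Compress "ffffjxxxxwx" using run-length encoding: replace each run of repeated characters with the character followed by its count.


Input: 'ffffjxxxxwx'
Operation: identify consecutive runs
Runs: 'ffff' -> f4, 'j' -> j1, 'xxxx' -> x4, 'w' -> w1, 'x' -> x1
Encoded: f4j1x4w1x1


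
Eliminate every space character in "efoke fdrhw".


Input string: 'efoke fdrhw'
Operation: remove all spaces
Words: 'efoke', 'fdrhw'
Join without spaces: efokefdrhw


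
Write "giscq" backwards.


Input string: 'giscq'
Operation: reverse character order
Original order: 'g' -> 'i' -> 's' -> 'c' -> 'q'
Reversed order: 'q' -> 'c' -> 's' -> 'i' -> 'g'
Result: qcsig


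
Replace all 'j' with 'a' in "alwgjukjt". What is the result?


Input string: 'alwgjukjt'
Operation: replace 'j' with 'a'
Positions of 'j': 4, 7
After replacement: alwgaukat


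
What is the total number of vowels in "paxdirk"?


Input string: 'paxdirk'
Operation: count vowels (a, e, i, o, u)
Scan: s[0]='p', s[1]='a' (vowel), s[2]='x', s[3]='d', s[4]='i' (vowel), s[5]='r', s[6]='k'
Vowels found: 2
Result: 2


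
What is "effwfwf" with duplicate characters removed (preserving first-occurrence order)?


Input: 'effwfwf'
Operation: keep first occurrence of each character
Scan: s[0]='e' new -> keep; s[1]='f' new -> keep; s[2]='f' seen -> skip; s[3]='w' new -> keep; s[4]='f' seen -> skip; s[5]='w' seen -> skip; s[6]='f' seen -> skip
Result: efw


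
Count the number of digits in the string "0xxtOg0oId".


Input string: '0xxtOg0oId'
Operation: count digit characters (0-9)
Scan: '0'(digit), 'x', 'x', 't', 'O', 'g', '0'(digit), 'o', 'I', 'd'
Digits found: 2
Result: 2


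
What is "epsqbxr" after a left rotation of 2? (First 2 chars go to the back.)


Input: 'epsqbxr', shift = 2
Operation: split at index 2 and swap parts
Front part s[0:2] = 'ep'
Back part s[2:] = 'sqbxr'
Rotated = back + front = 'sqbxr' + 'ep'
Result: sqbxrep


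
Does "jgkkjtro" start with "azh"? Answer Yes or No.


Input string: 'jgkkjtro'
Prefix to check: 'azh'
First 3 characters of input: 'jgk'
Match: False
Result: No


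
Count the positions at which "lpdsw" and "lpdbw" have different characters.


String 1: 'lpdsw'
String 2: 'lpdbw'
Compare each position: pos 0: 'l'=='l', pos 1: 'p'=='p', pos 2: 'd'=='d', pos 3: 's'!='b', pos 4: 'w'=='w'
Differing positions: 1
Hamming distance: 1


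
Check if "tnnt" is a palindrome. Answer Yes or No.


Input string: 'tnnt'
Reversed: 'tnnt'
Compare pairs: s[0]='t' vs s[3]='t' (match), s[1]='n' vs s[2]='n' (match)
Palindrome: Yes


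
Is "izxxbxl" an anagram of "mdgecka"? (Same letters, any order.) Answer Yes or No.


String 1: 'mdgecka' -> sorted: 'acdegkm'
String 2: 'izxxbxl' -> sorted: 'bilxxxz'
Compare sorted forms: 'acdegkm' != 'bilxxxz'
Anagram: No


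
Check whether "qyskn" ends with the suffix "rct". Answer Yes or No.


Input string: 'qyskn'
Suffix to check: 'rct'
Last 3 characters of input: 'skn'
Match: False
Result: No


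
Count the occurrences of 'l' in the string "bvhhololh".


Input string: 'bvhhololh'
Target character: 'l'
Scan each position: s[5]='l', s[7]='l'
Matches found at indices: 5, 7
Total: 2


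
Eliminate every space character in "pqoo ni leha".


Input string: 'pqoo ni leha'
Operation: remove all spaces
Words: 'pqoo', 'ni', 'leha'
Join without spaces: pqoonileha


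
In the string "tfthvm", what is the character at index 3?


Input string: 'tfthvm'
Operation: get character at index 3
Index mapping: s[0]='t', s[1]='f', s[2]='t', s[3]='h'
Result: 'h'


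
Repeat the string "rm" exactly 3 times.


Input string: 'rm'
Operation: repeat 3 times
Concatenation: 'rm' + 'rm' + 'rm'
Result: rmrmrm


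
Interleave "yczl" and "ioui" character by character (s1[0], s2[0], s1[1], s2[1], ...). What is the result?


String 1: 'yczl'
String 2: 'ioui'
Operation: alternate characters
Pairs: 'y'+'i', 'c'+'o', 'z'+'u', 'l'+'i'
Result: yicozuli


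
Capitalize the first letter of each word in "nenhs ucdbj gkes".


Input string: 'nenhs ucdbj gkes'
Operation: capitalize first letter of each word
Word transformations: 'nenhs'->'Nenhs', 'ucdbj'->'Ucdbj', 'gkes'->'Gkes'
Result: Nenhs Ucdbj Gkes


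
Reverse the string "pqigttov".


Input string: 'pqigttov'
Operation: reverse character order
Original order: 'p' -> 'q' -> 'i' -> 'g' -> 't' -> 't' -> 'o' -> 'v'
Reversed order: 'v' -> 'o' -> 't' -> 't' -> 'g' -> 'i' -> 'q' -> 'p'
Result: vottgiqp


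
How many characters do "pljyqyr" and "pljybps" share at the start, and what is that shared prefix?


String 1: 'pljyqyr'
String 2: 'pljybps'
Compare position by position:
pos 0: 'p' vs 'p' match
pos 1: 'l' vs 'l' match
pos 2: 'j' vs 'j' match
pos 3: 'y' vs 'y' match
pos 4: 'q' vs 'b' differ -> stop
Longest common prefix: "pljy" (length 4)


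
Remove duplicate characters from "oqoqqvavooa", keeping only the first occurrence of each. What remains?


Input: 'oqoqqvavooa'
Operation: keep first occurrence of each character
Scan: s[0]='o' new -> keep; s[1]='q' new -> keep; s[2]='o' seen -> skip; s[3]='q' seen -> skip; s[4]='q' seen -> skip; s[5]='v' new -> keep; s[6]='a' new -> keep; s[7]='v' seen -> skip; s[8]='o' seen -> skip; s[9]='o' seen -> skip; s[10]='a' seen -> skip
Result: oqva


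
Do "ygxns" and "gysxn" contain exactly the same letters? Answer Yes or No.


String 1: 'ygxns' -> sorted: 'gnsxy'
String 2: 'gysxn' -> sorted: 'gnsxy'
Compare sorted forms: 'gnsxy' == 'gnsxy'
Anagram: Yes


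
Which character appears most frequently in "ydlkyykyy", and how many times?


Input: 'ydlkyykyy'
Operation: tally each character
Counts: 'd':1, 'k':2, 'l':1, 'y':5
Maximum: 'y' appears 5 times


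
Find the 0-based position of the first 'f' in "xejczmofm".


Input string: 'xejczmofm'
Target: 'f'
Scanning left to right: s[0]='x', s[1]='e', s[2]='j', s[3]='c', s[4]='z', s[5]='m', s[6]='o', s[7]='f'
First match at index: 7


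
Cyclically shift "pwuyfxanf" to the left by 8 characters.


Input: 'pwuyfxanf', shift = 8
Operation: split at index 8 and swap parts
Front part s[0:8] = 'pwuyfxan'
Back part s[8:] = 'f'
Rotated = back + front = 'f' + 'pwuyfxan'
Result: fpwuyfxan


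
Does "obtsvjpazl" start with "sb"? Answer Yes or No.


Input string: 'obtsvjpazl'
Prefix to check: 'sb'
First 2 characters of input: 'ob'
Match: False
Result: No


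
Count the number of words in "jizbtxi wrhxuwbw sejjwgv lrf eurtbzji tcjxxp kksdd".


Input string: 'jizbtxi wrhxuwbw sejjwgv lrf eurtbzji tcjxxp kksdd'
Operation: split by spaces
Words found: 'jizbtxi', 'wrhxuwbw', 'sejjwgv', 'lrf', 'eurtbzji', 'tcjxxp', 'kksdd'
Word count: 7


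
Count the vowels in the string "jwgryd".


Input string: 'jwgryd'
Operation: count vowels (a, e, i, o, u)
Scan: s[0]='j', s[1]='w', s[2]='g', s[3]='r', s[4]='y', s[5]='d'
Vowels found: 0
Result: 0


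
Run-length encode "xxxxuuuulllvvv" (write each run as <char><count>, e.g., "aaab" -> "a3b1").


Input: 'xxxxuuuulllvvv'
Operation: identify consecutive runs
Runs: 'xxxx' -> x4, 'uuuu' -> u4, 'lll' -> l3, 'vvv' -> v3
Encoded: x4u4l3v3


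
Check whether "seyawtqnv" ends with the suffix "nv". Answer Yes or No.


Input string: 'seyawtqnv'
Suffix to check: 'nv'
Last 2 characters of input: 'nv'
Match: True
Result: Yes


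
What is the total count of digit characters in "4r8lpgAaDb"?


Input string: '4r8lpgAaDb'
Operation: count digit characters (0-9)
Scan: '4'(digit), 'r', '8'(digit), 'l', 'p', 'g', 'A', 'a', 'D', 'b'
Digits found: 2
Result: 2


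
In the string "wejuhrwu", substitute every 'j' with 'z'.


Input string: 'wejuhrwu'
Operation: replace 'j' with 'z'
Positions of 'j': 2
After replacement: wezuhrwu


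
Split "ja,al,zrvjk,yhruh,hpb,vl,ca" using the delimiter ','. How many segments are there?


Input string: 'ja,al,zrvjk,yhruh,hpb,vl,ca'
Delimiter: ','
Split result: 'ja', 'al', 'zrvjk', 'yhruh', 'hpb', 'vl', 'ca'
Number of parts: 7


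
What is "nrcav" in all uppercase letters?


Input string: 'nrcav'
Operation: convert each letter to uppercase
Mapping: 'n'->'N', 'r'->'R', 'c'->'C', 'a'->'A', 'v'->'V'
Result: NRCAV


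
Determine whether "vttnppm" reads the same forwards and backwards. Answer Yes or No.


Input string: 'vttnppm'
Reversed: 'mppnttv'
Compare pairs: s[0]='v' vs s[6]='m' (mismatch), s[1]='t' vs s[5]='p' (mismatch), s[2]='t' vs s[4]='p' (mismatch)
Palindrome: No


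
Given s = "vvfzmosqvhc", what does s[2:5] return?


Input string: 'vvfzmosqvhc'
Operation: slice [2:5]
Extract characters: s[2]='f', s[3]='z', s[4]='m'
Result: fzm


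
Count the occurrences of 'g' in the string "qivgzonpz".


Input string: 'qivgzonpz'
Target character: 'g'
Scan each position: s[3]='g'
Matches found at indices: 3
Total: 1


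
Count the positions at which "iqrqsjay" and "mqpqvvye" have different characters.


String 1: 'iqrqsjay'
String 2: 'mqpqvvye'
Compare each position: pos 0: 'i'!='m', pos 1: 'q'=='q', pos 2: 'r'!='p', pos 3: 'q'=='q', pos 4: 's'!='v', pos 5: 'j'!='v', pos 6: 'a'!='y', pos 7: 'y'!='e'
Differing positions: 6
Hamming distance: 6


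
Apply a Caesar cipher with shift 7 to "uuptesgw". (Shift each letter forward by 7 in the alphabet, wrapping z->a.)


Input: 'uuptesgw', shift = 7
Operation: for each letter, (position + 7) mod 26
Mapping: 'u'(20+7=27, 27 mod 26=1)->'b', 'u'(20+7=27, 27 mod 26=1)->'b', 'p'(15+7=22)->'w', 't'(19+7=26, 26 mod 26=0)->'a', 'e'(4+7=11)->'l', 's'(18+7=25)->'z', 'g'(6+7=13)->'n', 'w'(22+7=29, 29 mod 26=3)->'d'
Result: bbwalznd


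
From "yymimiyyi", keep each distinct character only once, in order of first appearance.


Input: 'yymimiyyi'
Operation: keep first occurrence of each character
Scan: s[0]='y' new -> keep; s[1]='y' seen -> skip; s[2]='m' new -> keep; s[3]='i' new -> keep; s[4]='m' seen -> skip; s[5]='i' seen -> skip; s[6]='y' seen -> skip; s[7]='y' seen -> skip; s[8]='i' seen -> skip
Result: ymi


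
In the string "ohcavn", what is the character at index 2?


Input string: 'ohcavn'
Operation: get character at index 2
Index mapping: s[0]='o', s[1]='h', s[2]='c'
Result: 'c'


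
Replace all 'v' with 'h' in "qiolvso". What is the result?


Input string: 'qiolvso'
Operation: replace 'v' with 'h'
Positions of 'v': 4
After replacement: qiolhso


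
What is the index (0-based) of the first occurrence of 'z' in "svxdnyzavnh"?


Input string: 'svxdnyzavnh'
Target: 'z'
Scanning left to right: s[0]='s', s[1]='v', s[2]='x', s[3]='d', s[4]='n', s[5]='y', s[6]='z'
First match at index: 6


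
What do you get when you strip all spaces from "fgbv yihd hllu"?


Input string: 'fgbv yihd hllu'
Operation: remove all spaces
Words: 'fgbv', 'yihd', 'hllu'
Join without spaces: fgbvyihdhllu


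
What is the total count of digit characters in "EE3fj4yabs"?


Input string: 'EE3fj4yabs'
Operation: count digit characters (0-9)
Scan: 'E', 'E', '3'(digit), 'f', 'j', '4'(digit), 'y', 'a', 'b', 's'
Digits found: 2
Result: 2


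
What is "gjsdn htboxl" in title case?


Input string: 'gjsdn htboxl'
Operation: capitalize first letter of each word
Word transformations: 'gjsdn'->'Gjsdn', 'htboxl'->'Htboxl'
Result: Gjsdn Htboxl


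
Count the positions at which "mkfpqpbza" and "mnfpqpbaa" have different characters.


String 1: 'mkfpqpbza'
String 2: 'mnfpqpbaa'
Compare each position: pos 0: 'm'=='m', pos 1: 'k'!='n', pos 2: 'f'=='f', pos 3: 'p'=='p', pos 4: 'q'=='q', pos 5: 'p'=='p', pos 6: 'b'=='b', pos 7: 'z'!='a', pos 8: 'a'=='a'
Differing positions: 2
Hamming distance: 2


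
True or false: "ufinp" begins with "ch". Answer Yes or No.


Input string: 'ufinp'
Prefix to check: 'ch'
First 2 characters of input: 'uf'
Match: False
Result: No


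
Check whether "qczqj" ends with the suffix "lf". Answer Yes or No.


Input string: 'qczqj'
Suffix to check: 'lf'
Last 2 characters of input: 'qj'
Match: False
Result: No


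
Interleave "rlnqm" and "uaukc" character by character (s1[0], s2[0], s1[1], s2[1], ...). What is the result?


String 1: 'rlnqm'
String 2: 'uaukc'
Operation: alternate characters
Pairs: 'r'+'u', 'l'+'a', 'n'+'u', 'q'+'k', 'm'+'c'
Result: rulanuqkmc


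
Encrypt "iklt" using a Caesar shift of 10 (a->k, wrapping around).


Input: 'iklt', shift = 10
Operation: for each letter, (position + 10) mod 26
Mapping: 'i'(8+10=18)->'s', 'k'(10+10=20)->'u', 'l'(11+10=21)->'v', 't'(19+10=29, 29 mod 26=3)->'d'
Result: suvd


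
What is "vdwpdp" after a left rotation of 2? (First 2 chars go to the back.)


Input: 'vdwpdp', shift = 2
Operation: split at index 2 and swap parts
Front part s[0:2] = 'vd'
Back part s[2:] = 'wpdp'
Rotated = back + front = 'wpdp' + 'vd'
Result: wpdpvd


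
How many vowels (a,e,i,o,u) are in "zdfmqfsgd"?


Input string: 'zdfmqfsgd'
Operation: count vowels (a, e, i, o, u)
Scan: s[0]='z', s[1]='d', s[2]='f', s[3]='m', s[4]='q', s[5]='f', s[6]='s', s[7]='g', s[8]='d'
Vowels found: 0
Result: 0


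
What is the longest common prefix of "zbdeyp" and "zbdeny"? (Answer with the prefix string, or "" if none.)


String 1: 'zbdeyp'
String 2: 'zbdeny'
Compare position by position:
pos 0: 'z' vs 'z' match
pos 1: 'b' vs 'b' match
pos 2: 'd' vs 'd' match
pos 3: 'e' vs 'e' match
pos 4: 'y' vs 'n' differ -> stop
Longest common prefix: "zbde" (length 4)


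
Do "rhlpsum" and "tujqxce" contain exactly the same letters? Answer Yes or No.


String 1: 'rhlpsum' -> sorted: 'hlmprsu'
String 2: 'tujqxce' -> sorted: 'cejqtux'
Compare sorted forms: 'hlmprsu' != 'cejqtux'
Anagram: No


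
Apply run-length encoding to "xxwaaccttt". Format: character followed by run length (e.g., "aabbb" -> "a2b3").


Input: 'xxwaaccttt'
Operation: identify consecutive runs
Runs: 'xx' -> x2, 'w' -> w1, 'aa' -> a2, 'cc' -> c2, 'ttt' -> t3
Encoded: x2w1a2c2t3


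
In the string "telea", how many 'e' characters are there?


Input string: 'telea'
Target character: 'e'
Scan each position: s[1]='e', s[3]='e'
Matches found at indices: 1, 3
Total: 2


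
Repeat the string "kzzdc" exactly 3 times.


Input string: 'kzzdc'
Operation: repeat 3 times
Concatenation: 'kzzdc' + 'kzzdc' + 'kzzdc'
Result: kzzdckzzdckzzdc


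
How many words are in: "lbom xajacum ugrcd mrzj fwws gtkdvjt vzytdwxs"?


Input string: 'lbom xajacum ugrcd mrzj fwws gtkdvjt vzytdwxs'
Operation: split by spaces
Words found: 'lbom', 'xajacum', 'ugrcd', 'mrzj', 'fwws', 'gtkdvjt', 'vzytdwxs'
Word count: 7


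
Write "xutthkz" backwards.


Input string: 'xutthkz'
Operation: reverse character order
Original order: 'x' -> 'u' -> 't' -> 't' -> 'h' -> 'k' -> 'z'
Reversed order: 'z' -> 'k' -> 'h' -> 't' -> 't' -> 'u' -> 'x'
Result: zkhttux


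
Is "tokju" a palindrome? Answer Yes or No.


Input string: 'tokju'
Reversed: 'ujkot'
Compare pairs: s[0]='t' vs s[4]='u' (mismatch), s[1]='o' vs s[3]='j' (mismatch)
Palindrome: No


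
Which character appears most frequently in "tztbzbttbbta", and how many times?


Input: 'tztbzbttbbta'
Operation: tally each character
Counts: 'a':1, 'b':4, 't':5, 'z':2
Maximum: 't' appears 5 times


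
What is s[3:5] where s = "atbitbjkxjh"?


Input string: 'atbitbjkxjh'
Operation: slice [3:5]
Extract characters: s[3]='i', s[4]='t'
Result: it


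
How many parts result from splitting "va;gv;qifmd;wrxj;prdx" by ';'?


Input string: 'va;gv;qifmd;wrxj;prdx'
Delimiter: ';'
Split result: 'va', 'gv', 'qifmd', 'wrxj', 'prdx'
Number of parts: 5


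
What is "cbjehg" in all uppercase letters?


Input string: 'cbjehg'
Operation: convert each letter to uppercase
Mapping: 'c'->'C', 'b'->'B', 'j'->'J', 'e'->'E', 'h'->'H', 'g'->'G'
Result: CBJEHG


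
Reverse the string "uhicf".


Input string: 'uhicf'
Operation: reverse character order
Original order: 'u' -> 'h' -> 'i' -> 'c' -> 'f'
Reversed order: 'f' -> 'c' -> 'i' -> 'h' -> 'u'
Result: fcihu


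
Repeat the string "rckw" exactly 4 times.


Input string: 'rckw'
Operation: repeat 4 times
Concatenation: 'rckw' + 'rckw' + 'rckw' + 'rckw'
Result: rckwrckwrckwrckw


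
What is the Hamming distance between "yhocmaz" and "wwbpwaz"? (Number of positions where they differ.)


String 1: 'yhocmaz'
String 2: 'wwbpwaz'
Compare each position: pos 0: 'y'!='w', pos 1: 'h'!='w', pos 2: 'o'!='b', pos 3: 'c'!='p', pos 4: 'm'!='w', pos 5: 'a'=='a', pos 6: 'z'=='z'
Differing positions: 5
Hamming distance: 5


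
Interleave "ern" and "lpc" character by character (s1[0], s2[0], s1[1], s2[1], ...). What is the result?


String 1: 'ern'
String 2: 'lpc'
Operation: alternate characters
Pairs: 'e'+'l', 'r'+'p', 'n'+'c'
Result: elrpnc


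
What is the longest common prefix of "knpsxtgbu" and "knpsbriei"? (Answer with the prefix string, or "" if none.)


String 1: 'knpsxtgbu'
String 2: 'knpsbriei'
Compare position by position:
pos 0: 'k' vs 'k' match
pos 1: 'n' vs 'n' match
pos 2: 'p' vs 'p' match
pos 3: 's' vs 's' match
pos 4: 'x' vs 'b' differ -> stop
Longest common prefix: "knps" (length 4)


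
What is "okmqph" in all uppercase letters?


Input string: 'okmqph'
Operation: convert each letter to uppercase
Mapping: 'o'->'O', 'k'->'K', 'm'->'M', 'q'->'Q', 'p'->'P', 'h'->'H'
Result: OKMQPH


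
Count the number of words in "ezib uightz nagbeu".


Input string: 'ezib uightz nagbeu'
Operation: split by spaces
Words found: 'ezib', 'uightz', 'nagbeu'
Word count: 3


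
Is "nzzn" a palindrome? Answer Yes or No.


Input string: 'nzzn'
Reversed: 'nzzn'
Compare pairs: s[0]='n' vs s[3]='n' (match), s[1]='z' vs s[2]='z' (match)
Palindrome: Yes


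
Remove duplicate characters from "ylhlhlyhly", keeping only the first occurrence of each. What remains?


Input: 'ylhlhlyhly'
Operation: keep first occurrence of each character
Scan: s[0]='y' new -> keep; s[1]='l' new -> keep; s[2]='h' new -> keep; s[3]='l' seen -> skip; s[4]='h' seen -> skip; s[5]='l' seen -> skip; s[6]='y' seen -> skip; s[7]='h' seen -> skip; s[8]='l' seen -> skip; s[9]='y' seen -> skip
Result: ylh


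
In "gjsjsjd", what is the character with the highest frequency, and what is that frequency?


Input: 'gjsjsjd'
Operation: tally each character
Counts: 'd':1, 'g':1, 'j':3, 's':2
Maximum: 'j' appears 3 times


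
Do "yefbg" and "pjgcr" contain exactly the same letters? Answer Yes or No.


String 1: 'yefbg' -> sorted: 'befgy'
String 2: 'pjgcr' -> sorted: 'cgjpr'
Compare sorted forms: 'befgy' != 'cgjpr'
Anagram: No


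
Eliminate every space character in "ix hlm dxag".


Input string: 'ix hlm dxag'
Operation: remove all spaces
Words: 'ix', 'hlm', 'dxag'
Join without spaces: ixhlmdxag


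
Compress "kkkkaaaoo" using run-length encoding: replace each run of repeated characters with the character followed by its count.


Input: 'kkkkaaaoo'
Operation: identify consecutive runs
Runs: 'kkkk' -> k4, 'aaa' -> a3, 'oo' -> o2
Encoded: k4a3o2


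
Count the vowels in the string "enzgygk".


Input string: 'enzgygk'
Operation: count vowels (a, e, i, o, u)
Scan: s[0]='e' (vowel), s[1]='n', s[2]='z', s[3]='g', s[4]='y', s[5]='g', s[6]='k'
Vowels found: 1
Result: 1


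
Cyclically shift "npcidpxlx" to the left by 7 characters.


Input: 'npcidpxlx', shift = 7
Operation: split at index 7 and swap parts
Front part s[0:7] = 'npcidpx'
Back part s[7:] = 'lx'
Rotated = back + front = 'lx' + 'npcidpx'
Result: lxnpcidpx


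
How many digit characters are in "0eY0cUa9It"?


Input string: '0eY0cUa9It'
Operation: count digit characters (0-9)
Scan: '0'(digit), 'e', 'Y', '0'(digit), 'c', 'U', 'a', '9'(digit), 'I', 't'
Digits found: 3
Result: 3


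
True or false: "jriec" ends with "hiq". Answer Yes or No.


Input string: 'jriec'
Suffix to check: 'hiq'
Last 3 characters of input: 'iec'
Match: False
Result: No


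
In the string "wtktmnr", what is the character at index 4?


Input string: 'wtktmnr'
Operation: get character at index 4
Index mapping: s[0]='w', s[1]='t', s[2]='k', s[3]='t', s[4]='m'
Result: 'm'


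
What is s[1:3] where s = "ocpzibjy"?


Input string: 'ocpzibjy'
Operation: slice [1:3]
Extract characters: s[1]='c', s[2]='p'
Result: cp


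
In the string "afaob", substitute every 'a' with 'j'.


Input string: 'afaob'
Operation: replace 'a' with 'j'
Positions of 'a': 0, 2
After replacement: jfjob


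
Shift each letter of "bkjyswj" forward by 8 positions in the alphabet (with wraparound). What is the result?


Input: 'bkjyswj', shift = 8
Operation: for each letter, (position + 8) mod 26
Mapping: 'b'(1+8=9)->'j', 'k'(10+8=18)->'s', 'j'(9+8=17)->'r', 'y'(24+8=32, 32 mod 26=6)->'g', 's'(18+8=26, 26 mod 26=0)->'a', 'w'(22+8=30, 30 mod 26=4)->'e', 'j'(9+8=17)->'r'
Result: jsrgaer


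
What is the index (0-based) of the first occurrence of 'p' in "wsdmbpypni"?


Input string: 'wsdmbpypni'
Target: 'p'
Scanning left to right: s[0]='w', s[1]='s', s[2]='d', s[3]='m', s[4]='b', s[5]='p'
First match at index: 5


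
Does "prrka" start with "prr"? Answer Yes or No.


Input string: 'prrka'
Prefix to check: 'prr'
First 3 characters of input: 'prr'
Match: True
Result: Yes


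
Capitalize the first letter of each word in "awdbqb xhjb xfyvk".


Input string: 'awdbqb xhjb xfyvk'
Operation: capitalize first letter of each word
Word transformations: 'awdbqb'->'Awdbqb', 'xhjb'->'Xhjb', 'xfyvk'->'Xfyvk'
Result: Awdbqb Xhjb Xfyvk


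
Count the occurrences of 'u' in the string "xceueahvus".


Input string: 'xceueahvus'
Target character: 'u'
Scan each position: s[3]='u', s[8]='u'
Matches found at indices: 3, 8
Total: 2


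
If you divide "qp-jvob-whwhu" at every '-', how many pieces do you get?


Input string: 'qp-jvob-whwhu'
Delimiter: '-'
Split result: 'qp', 'jvob', 'whwhu'
Number of parts: 3


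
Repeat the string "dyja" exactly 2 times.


Input string: 'dyja'
Operation: repeat 2 times
Concatenation: 'dyja' + 'dyja'
Result: dyjadyja


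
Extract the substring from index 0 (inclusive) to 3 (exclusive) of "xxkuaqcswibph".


Input string: 'xxkuaqcswibph'
Operation: slice [0:3]
Extract characters: s[0]='x', s[1]='x', s[2]='k'
Result: xxk


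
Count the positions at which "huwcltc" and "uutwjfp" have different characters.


String 1: 'huwcltc'
String 2: 'uutwjfp'
Compare each position: pos 0: 'h'!='u', pos 1: 'u'=='u', pos 2: 'w'!='t', pos 3: 'c'!='w', pos 4: 'l'!='j', pos 5: 't'!='f', pos 6: 'c'!='p'
Differing positions: 6
Hamming distance: 6


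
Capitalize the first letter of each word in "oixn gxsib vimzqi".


Input string: 'oixn gxsib vimzqi'
Operation: capitalize first letter of each word
Word transformations: 'oixn'->'Oixn', 'gxsib'->'Gxsib', 'vimzqi'->'Vimzqi'
Result: Oixn Gxsib Vimzqi


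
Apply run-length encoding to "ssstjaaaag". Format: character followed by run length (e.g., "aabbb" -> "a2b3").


Input: 'ssstjaaaag'
Operation: identify consecutive runs
Runs: 'sss' -> s3, 't' -> t1, 'j' -> j1, 'aaaa' -> a4, 'g' -> g1
Encoded: s3t1j1a4g1


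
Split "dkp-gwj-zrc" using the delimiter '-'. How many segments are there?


Input string: 'dkp-gwj-zrc'
Delimiter: '-'
Split result: 'dkp', 'gwj', 'zrc'
Number of parts: 3


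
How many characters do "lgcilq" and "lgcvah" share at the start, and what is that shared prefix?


String 1: 'lgcilq'
String 2: 'lgcvah'
Compare position by position:
pos 0: 'l' vs 'l' match
pos 1: 'g' vs 'g' match
pos 2: 'c' vs 'c' match
pos 3: 'i' vs 'v' differ -> stop
Longest common prefix: "lgc" (length 3)


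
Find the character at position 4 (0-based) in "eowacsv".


Input string: 'eowacsv'
Operation: get character at index 4
Index mapping: s[0]='e', s[1]='o', s[2]='w', s[3]='a', s[4]='c'
Result: 'c'


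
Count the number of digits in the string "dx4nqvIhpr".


Input string: 'dx4nqvIhpr'
Operation: count digit characters (0-9)
Scan: 'd', 'x', '4'(digit), 'n', 'q', 'v', 'I', 'h', 'p', 'r'
Digits found: 1
Result: 1


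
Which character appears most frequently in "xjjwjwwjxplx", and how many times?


Input: 'xjjwjwwjxplx'
Operation: tally each character
Counts: 'j':4, 'l':1, 'p':1, 'w':3, 'x':3
Maximum: 'j' appears 4 times


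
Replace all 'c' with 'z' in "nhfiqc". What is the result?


Input string: 'nhfiqc'
Operation: replace 'c' with 'z'
Positions of 'c': 5
After replacement: nhfiqz


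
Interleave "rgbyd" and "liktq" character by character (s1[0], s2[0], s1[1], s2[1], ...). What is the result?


String 1: 'rgbyd'
String 2: 'liktq'
Operation: alternate characters
Pairs: 'r'+'l', 'g'+'i', 'b'+'k', 'y'+'t', 'd'+'q'
Result: rlgibkytdq


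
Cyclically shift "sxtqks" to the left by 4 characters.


Input: 'sxtqks', shift = 4
Operation: split at index 4 and swap parts
Front part s[0:4] = 'sxtq'
Back part s[4:] = 'ks'
Rotated = back + front = 'ks' + 'sxtq'
Result: kssxtq


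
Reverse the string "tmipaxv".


Input string: 'tmipaxv'
Operation: reverse character order
Original order: 't' -> 'm' -> 'i' -> 'p' -> 'a' -> 'x' -> 'v'
Reversed order: 'v' -> 'x' -> 'a' -> 'p' -> 'i' -> 'm' -> 't'
Result: vxapimt
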